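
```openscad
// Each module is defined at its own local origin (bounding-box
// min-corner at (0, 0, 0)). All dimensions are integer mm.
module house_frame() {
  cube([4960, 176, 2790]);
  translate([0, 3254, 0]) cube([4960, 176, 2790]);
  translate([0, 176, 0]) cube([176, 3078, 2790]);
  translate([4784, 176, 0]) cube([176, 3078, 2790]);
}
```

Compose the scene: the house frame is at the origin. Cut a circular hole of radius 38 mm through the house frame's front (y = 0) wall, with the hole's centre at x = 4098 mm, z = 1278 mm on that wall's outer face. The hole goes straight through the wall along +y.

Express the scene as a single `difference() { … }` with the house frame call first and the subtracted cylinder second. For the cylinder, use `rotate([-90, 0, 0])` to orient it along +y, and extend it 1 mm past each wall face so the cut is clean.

difference() {
  house_frame();
  translate([4098, -1, 1278]) rotate([-90, 0, 0]) cylinder(h = 178, r = 38);
}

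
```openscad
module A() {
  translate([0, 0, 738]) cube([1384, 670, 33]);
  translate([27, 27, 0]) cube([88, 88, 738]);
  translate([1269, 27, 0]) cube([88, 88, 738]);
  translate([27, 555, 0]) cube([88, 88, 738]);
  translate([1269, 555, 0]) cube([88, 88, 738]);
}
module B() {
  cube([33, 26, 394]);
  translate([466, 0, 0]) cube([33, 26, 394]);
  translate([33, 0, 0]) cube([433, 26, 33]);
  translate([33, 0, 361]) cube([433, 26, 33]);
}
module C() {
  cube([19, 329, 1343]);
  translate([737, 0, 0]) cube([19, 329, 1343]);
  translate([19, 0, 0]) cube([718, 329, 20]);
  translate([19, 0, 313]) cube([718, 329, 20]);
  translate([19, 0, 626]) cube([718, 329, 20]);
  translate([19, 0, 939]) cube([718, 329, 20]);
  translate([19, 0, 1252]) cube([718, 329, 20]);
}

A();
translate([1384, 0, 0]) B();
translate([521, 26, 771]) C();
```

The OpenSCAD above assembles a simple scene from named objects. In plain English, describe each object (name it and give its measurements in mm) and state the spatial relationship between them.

A is a rectangular dining table. The top is 1384×670×33 mm with its upper surface at z = 771 mm. It stands on four 88×88 mm square legs, each inset 27 mm from the nearest pair of top edges, running from the floor to the underside of the top.

B is a picture frame with a 433×328 mm rectangular opening (x by z) and a uniform 33 mm border on every side. Frame depth is 26 mm along y. It is built from two vertical stiles running the full outside height and two horizontal rails spanning the gap between the stiles.

C is a bookshelf 756 mm wide overall, 329 mm deep and 1343 mm tall. The two sides are 19 mm thick vertical panels. 5 horizontal shelves of 20 mm thickness span between the inner faces of the sides; the lowest shelf sits on the floor and shelves are stacked with a clear vertical gap of 293 mm between each pair.

The picture frame is against the table's +x side, with their −y faces flush. The bookshelf is on top of the table.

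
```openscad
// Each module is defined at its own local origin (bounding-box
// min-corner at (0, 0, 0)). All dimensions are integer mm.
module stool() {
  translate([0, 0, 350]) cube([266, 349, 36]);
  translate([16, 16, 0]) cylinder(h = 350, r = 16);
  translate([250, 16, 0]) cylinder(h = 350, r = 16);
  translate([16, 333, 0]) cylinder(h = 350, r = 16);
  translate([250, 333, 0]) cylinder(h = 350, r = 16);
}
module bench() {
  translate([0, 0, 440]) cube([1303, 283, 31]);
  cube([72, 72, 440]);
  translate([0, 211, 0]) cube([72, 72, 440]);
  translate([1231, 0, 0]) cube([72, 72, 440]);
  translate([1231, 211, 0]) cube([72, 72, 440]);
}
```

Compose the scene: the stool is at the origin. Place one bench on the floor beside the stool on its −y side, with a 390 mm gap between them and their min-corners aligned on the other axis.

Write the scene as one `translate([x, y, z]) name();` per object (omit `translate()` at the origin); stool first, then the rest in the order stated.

stool();
translate([0, -673, 0]) bench();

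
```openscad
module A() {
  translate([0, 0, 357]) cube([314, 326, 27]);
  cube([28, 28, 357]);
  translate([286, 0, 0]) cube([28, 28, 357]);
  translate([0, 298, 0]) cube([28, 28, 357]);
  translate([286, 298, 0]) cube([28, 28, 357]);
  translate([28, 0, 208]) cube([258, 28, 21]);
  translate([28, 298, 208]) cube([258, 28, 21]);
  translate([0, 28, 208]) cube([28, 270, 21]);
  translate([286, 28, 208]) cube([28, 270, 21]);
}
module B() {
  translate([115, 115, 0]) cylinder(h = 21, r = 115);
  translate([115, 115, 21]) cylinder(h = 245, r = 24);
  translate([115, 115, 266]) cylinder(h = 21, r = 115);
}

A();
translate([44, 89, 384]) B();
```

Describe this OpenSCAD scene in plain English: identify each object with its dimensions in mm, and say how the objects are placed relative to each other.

A is a simple wooden stool: a rectangular seat 314 mm (x) by 326 mm (y), 27 mm thick, top face at z = 384 mm, on four square legs, each 28×28 mm in cross-section. The legs rest on z = 0, each flush with a corner of the seat. Four stretchers, 28 mm wide and 21 mm tall, connect adjacent legs with their undersides at z = 208 mm, each running between the inner faces of the legs it joins and aligned with the legs' outer faces on the other axis.

B is a spool: two coaxial disc flanges of radius 115 mm and thickness 21 mm, joined by a core cylinder of radius 24 mm and height 245 mm. The lower flange rests on z = 0 and the three cylinders share a vertical axis.

The spool is on top of the stool.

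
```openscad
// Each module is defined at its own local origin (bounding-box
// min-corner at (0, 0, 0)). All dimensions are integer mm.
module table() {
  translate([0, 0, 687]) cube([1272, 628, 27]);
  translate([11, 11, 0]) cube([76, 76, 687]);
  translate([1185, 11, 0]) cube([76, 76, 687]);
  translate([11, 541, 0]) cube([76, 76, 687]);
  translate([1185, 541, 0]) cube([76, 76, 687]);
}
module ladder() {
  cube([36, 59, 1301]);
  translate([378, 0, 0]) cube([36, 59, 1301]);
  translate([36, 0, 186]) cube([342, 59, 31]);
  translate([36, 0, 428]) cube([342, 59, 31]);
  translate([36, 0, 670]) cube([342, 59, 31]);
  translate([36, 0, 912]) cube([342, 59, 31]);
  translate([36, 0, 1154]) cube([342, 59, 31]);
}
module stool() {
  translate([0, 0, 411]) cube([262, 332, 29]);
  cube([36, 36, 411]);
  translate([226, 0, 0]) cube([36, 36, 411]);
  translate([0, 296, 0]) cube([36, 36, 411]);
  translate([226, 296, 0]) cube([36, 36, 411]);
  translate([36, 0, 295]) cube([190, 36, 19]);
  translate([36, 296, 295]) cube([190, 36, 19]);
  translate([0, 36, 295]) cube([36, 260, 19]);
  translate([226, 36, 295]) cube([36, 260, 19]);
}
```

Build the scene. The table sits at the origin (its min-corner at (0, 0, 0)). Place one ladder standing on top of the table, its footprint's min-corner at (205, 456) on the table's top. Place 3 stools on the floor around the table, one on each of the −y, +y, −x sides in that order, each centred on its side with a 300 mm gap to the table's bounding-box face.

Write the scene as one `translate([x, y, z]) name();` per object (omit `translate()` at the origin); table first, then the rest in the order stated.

table();
translate([205, 456, 714]) ladder();
translate([505, -632, 0]) stool();
translate([505, 928, 0]) stool();
translate([-562, 148, 0]) stool();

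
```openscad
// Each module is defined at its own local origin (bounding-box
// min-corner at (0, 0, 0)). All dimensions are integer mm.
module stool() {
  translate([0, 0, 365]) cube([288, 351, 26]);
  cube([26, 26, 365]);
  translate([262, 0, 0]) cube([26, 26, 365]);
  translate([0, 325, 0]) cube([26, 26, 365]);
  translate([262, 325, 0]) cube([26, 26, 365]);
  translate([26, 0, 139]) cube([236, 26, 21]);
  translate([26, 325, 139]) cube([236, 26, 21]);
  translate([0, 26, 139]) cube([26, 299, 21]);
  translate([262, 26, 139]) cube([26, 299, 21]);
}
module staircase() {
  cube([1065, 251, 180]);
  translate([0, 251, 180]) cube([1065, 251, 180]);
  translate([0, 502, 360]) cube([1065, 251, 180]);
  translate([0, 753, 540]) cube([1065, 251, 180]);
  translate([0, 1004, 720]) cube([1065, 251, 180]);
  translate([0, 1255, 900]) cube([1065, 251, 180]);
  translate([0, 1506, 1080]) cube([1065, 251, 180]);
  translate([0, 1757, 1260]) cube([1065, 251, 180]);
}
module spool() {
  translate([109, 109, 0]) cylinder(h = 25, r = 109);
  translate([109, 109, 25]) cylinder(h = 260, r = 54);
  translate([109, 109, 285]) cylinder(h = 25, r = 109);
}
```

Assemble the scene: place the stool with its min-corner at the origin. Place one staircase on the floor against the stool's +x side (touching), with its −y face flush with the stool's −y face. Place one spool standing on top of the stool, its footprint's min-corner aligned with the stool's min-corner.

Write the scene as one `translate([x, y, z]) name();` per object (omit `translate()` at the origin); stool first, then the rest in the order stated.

stool();
translate([288, 0, 0]) staircase();
translate([0, 0, 391]) spool();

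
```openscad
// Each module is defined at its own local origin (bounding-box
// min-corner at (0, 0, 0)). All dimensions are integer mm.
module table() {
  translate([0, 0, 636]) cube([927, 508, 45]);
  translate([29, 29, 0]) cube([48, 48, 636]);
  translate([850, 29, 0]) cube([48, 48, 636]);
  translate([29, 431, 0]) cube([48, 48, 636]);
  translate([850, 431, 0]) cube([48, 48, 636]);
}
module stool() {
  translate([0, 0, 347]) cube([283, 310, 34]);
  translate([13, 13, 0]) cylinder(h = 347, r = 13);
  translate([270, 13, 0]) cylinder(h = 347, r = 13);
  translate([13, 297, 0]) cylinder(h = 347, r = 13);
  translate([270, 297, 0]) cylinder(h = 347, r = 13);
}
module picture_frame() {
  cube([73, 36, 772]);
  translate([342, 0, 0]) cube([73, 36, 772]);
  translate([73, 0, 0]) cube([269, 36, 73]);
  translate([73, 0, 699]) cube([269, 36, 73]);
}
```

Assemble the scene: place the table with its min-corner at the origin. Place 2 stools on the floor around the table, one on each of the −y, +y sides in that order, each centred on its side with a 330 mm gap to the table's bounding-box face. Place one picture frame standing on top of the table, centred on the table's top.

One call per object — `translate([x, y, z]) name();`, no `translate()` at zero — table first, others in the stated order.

table();
translate([322, -640, 0]) stool();
translate([322, 838, 0]) stool();
translate([256, 236, 681]) picture_frame();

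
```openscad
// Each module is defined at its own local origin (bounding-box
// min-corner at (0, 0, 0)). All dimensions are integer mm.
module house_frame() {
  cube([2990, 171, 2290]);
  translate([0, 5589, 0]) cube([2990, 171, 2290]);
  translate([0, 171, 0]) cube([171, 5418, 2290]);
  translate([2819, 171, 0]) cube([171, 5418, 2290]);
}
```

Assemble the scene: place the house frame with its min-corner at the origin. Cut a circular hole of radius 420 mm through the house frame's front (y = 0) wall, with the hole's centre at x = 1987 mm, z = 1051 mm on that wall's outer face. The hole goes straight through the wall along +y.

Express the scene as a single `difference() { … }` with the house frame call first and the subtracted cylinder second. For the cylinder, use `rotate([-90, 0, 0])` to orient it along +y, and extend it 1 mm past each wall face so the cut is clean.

difference() {
  house_frame();
  translate([1987, -1, 1051]) rotate([-90, 0, 0]) cylinder(h = 173, r = 420);
}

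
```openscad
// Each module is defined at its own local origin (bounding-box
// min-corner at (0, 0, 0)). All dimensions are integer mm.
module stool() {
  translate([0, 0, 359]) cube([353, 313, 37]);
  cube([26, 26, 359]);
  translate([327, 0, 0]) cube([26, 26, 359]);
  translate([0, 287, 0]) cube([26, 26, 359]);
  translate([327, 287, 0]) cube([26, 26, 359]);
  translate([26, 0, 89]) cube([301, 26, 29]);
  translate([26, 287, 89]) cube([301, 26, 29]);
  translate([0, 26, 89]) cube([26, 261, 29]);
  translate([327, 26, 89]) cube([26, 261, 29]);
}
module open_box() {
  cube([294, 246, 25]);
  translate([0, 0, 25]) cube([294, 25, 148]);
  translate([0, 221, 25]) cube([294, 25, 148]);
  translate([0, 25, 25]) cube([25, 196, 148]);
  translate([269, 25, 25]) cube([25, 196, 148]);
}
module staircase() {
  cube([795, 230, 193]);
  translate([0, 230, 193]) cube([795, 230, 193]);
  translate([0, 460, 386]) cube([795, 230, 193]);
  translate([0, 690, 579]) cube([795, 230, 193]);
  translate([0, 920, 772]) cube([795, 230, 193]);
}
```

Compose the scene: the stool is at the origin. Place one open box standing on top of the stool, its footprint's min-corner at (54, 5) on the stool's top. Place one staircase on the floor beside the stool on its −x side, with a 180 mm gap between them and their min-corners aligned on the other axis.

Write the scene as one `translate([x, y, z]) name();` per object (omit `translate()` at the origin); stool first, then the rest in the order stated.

stool();
translate([54, 5, 396]) open_box();
translate([-975, 0, 0]) staircase();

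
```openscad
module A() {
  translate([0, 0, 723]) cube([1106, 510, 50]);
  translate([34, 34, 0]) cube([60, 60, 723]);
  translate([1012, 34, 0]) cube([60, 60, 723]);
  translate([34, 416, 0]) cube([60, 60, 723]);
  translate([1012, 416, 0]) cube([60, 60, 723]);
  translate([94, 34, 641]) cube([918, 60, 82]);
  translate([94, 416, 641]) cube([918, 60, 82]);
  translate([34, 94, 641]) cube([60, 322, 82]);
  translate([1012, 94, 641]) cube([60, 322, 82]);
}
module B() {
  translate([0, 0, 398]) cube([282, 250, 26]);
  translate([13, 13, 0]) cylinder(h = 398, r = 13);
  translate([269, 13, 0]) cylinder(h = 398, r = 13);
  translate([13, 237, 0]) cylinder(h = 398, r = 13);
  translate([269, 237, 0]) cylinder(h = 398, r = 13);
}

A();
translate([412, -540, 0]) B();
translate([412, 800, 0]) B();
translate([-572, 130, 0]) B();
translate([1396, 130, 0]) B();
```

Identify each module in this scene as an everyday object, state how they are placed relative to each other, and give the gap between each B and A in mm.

Each stool's nearest face is 290 mm from the table's bounding box.

A is a table. B is a stool. Four stools sit around the table at the −y, +y, −x, +x sides. The gap between each stool and the table is 290 mm.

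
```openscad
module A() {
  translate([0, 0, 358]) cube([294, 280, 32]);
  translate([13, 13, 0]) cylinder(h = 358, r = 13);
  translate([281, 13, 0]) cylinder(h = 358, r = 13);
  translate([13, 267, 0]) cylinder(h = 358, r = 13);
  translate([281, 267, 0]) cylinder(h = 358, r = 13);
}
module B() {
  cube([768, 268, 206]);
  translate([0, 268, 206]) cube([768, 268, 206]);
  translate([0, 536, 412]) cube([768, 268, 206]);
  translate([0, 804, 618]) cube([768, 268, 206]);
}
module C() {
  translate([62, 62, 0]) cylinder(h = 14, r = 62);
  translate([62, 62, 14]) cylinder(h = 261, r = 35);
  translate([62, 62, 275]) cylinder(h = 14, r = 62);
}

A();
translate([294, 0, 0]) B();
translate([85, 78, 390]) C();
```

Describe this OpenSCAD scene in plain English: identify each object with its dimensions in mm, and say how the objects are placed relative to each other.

A is a four-legged stool. The seat is a 294×280×32 mm slab whose top surface is at z = 390 mm; four round legs, each 26 mm in diameter, run from the floor (z = 0) to the underside of the seat, each leg's axis is inset half a diameter from the nearest pair of seat edges (so the leg's bounding box is flush with the corner).

B is a run of 4 identical solid stair steps. Each tread is 768×268 mm and each step block is 206 mm high. Step 1 rests on the floor; step k is offset from step 1 by (k−1)×268 mm in y and (k−1)×206 mm in z.

C is a spool: two coaxial disc flanges of radius 62 mm and thickness 14 mm, joined by a core cylinder of radius 35 mm and height 261 mm. The lower flange rests on z = 0 and the three cylinders share a vertical axis.

The staircase is against the stool's +x side, with their −y faces flush. The spool is on top of the stool, centred.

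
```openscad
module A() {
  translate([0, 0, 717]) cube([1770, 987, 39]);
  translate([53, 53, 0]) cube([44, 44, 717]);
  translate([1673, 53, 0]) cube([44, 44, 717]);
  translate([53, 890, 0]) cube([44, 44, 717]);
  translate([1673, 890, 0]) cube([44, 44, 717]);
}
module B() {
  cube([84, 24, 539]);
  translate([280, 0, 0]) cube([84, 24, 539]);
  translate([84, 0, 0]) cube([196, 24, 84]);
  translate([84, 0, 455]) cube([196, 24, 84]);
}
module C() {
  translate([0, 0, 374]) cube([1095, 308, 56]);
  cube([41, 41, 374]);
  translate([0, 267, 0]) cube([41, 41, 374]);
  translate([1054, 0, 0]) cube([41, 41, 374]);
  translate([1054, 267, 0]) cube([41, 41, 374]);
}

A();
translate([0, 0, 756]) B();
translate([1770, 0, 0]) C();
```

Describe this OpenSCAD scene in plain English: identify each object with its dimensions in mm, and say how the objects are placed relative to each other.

A is a table: top 1770 mm (x) × 987 mm (y), 39 mm thick, upper face at z = 756 mm, on four 44×44 mm square legs, each inset 53 mm from the nearest pair of top edges, running from z = 0 to the bottom of the top.

B is a picture frame with a 196×371 mm rectangular opening (x by z) and a uniform 84 mm border on every side. Frame depth is 24 mm along y. It is built from two vertical stiles running the full outside height and two horizontal rails spanning the gap between the stiles.

C is a bench: a 1095×308 mm seat slab, 56 mm thick, top at z = 430 mm, on four 41×41 mm square legs flush with the seat corners and standing on z = 0.

The picture frame is on top of the table. The bench is against the table's +x side, with their −y faces flush.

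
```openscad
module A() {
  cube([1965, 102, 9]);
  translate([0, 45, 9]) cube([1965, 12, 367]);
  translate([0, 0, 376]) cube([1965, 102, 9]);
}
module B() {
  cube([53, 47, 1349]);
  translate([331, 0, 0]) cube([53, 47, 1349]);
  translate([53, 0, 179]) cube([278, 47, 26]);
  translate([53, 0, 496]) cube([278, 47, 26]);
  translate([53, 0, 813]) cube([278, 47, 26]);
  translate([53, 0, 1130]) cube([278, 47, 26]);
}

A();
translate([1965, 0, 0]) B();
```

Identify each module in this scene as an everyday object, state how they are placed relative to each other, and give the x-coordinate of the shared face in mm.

The I-beam's +x face and the ladder's −x face are both at x = 1965 mm.

A is an I-beam. B is a ladder. The ladder is against the I-beam's +x side, with their −y faces flush. The x-coordinate of the shared face is 1965 mm.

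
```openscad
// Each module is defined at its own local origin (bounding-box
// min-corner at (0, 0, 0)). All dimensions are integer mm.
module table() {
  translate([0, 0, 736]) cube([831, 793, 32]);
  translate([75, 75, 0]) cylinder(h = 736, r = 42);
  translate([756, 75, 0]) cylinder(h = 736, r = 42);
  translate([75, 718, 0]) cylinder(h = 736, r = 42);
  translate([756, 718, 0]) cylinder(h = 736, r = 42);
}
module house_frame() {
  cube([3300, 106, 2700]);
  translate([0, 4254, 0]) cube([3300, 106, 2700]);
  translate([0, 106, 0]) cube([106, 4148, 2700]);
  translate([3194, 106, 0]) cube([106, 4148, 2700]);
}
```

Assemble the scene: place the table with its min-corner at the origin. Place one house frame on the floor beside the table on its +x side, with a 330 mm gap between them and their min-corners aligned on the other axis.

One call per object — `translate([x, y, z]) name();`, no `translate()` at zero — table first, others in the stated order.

table();
translate([1161, 0, 0]) house_frame();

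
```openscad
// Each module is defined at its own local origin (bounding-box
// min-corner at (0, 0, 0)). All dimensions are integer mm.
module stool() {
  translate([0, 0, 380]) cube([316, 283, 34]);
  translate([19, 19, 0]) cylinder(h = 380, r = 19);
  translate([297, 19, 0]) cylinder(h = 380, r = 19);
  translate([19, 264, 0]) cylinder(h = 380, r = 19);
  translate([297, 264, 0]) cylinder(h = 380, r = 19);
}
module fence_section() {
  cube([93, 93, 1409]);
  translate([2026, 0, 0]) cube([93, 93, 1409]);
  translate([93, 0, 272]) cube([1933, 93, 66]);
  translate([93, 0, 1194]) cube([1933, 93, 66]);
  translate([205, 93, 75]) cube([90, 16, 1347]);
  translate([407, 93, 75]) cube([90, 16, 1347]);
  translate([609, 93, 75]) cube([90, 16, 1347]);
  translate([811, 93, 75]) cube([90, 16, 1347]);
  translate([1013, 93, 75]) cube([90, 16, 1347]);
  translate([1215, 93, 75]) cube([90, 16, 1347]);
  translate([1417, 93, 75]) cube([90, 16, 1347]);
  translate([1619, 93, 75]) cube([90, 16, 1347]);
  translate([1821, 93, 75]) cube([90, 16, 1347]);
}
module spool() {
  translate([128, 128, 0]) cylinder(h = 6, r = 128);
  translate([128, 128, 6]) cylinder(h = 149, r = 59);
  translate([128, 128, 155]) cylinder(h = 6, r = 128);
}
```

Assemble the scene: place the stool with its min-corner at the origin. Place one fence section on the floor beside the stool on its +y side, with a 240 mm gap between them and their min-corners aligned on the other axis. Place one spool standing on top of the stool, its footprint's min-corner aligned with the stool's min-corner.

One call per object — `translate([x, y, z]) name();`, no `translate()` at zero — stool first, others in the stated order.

stool();
translate([0, 523, 0]) fence_section();
translate([0, 0, 414]) spool();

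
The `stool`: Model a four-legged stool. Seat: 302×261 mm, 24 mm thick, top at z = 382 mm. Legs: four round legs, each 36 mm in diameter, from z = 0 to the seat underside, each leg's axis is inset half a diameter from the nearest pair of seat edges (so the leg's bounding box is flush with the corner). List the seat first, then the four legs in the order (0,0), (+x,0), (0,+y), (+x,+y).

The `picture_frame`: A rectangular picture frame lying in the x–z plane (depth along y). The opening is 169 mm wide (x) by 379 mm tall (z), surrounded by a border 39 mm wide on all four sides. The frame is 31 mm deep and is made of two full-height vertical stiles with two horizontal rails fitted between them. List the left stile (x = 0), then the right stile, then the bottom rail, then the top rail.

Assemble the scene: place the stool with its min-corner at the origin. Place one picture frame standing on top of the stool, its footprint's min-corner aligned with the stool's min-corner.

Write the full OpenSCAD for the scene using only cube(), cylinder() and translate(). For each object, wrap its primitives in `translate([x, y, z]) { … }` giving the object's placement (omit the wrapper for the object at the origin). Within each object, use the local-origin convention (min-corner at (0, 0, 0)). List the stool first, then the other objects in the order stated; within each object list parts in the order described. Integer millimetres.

translate([0, 0, 358]) cube([302, 261, 24]);
translate([18, 18, 0]) cylinder(h = 358, r = 18);
translate([284, 18, 0]) cylinder(h = 358, r = 18);
translate([18, 243, 0]) cylinder(h = 358, r = 18);
translate([284, 243, 0]) cylinder(h = 358, r = 18);
translate([0, 0, 382]) {
  cube([39, 31, 457]);
  translate([208, 0, 0]) cube([39, 31, 457]);
  translate([39, 0, 0]) cube([169, 31, 39]);
  translate([39, 0, 418]) cube([169, 31, 39]);
}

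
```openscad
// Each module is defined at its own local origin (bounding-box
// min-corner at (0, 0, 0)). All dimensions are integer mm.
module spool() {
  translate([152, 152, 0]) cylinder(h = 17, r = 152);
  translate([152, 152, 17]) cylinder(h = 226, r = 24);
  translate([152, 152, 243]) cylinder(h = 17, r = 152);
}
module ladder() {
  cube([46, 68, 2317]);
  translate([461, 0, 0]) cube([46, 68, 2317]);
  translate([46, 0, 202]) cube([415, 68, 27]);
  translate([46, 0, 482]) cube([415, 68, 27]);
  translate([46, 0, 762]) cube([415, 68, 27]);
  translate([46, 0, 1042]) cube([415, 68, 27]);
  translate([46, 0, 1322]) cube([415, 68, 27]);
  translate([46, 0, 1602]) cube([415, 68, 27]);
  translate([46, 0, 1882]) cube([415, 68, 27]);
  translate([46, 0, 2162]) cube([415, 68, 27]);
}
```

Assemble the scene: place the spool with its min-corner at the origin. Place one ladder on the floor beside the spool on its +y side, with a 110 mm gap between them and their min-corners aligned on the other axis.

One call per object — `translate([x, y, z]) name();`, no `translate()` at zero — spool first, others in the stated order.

spool();
translate([0, 414, 0]) ladder();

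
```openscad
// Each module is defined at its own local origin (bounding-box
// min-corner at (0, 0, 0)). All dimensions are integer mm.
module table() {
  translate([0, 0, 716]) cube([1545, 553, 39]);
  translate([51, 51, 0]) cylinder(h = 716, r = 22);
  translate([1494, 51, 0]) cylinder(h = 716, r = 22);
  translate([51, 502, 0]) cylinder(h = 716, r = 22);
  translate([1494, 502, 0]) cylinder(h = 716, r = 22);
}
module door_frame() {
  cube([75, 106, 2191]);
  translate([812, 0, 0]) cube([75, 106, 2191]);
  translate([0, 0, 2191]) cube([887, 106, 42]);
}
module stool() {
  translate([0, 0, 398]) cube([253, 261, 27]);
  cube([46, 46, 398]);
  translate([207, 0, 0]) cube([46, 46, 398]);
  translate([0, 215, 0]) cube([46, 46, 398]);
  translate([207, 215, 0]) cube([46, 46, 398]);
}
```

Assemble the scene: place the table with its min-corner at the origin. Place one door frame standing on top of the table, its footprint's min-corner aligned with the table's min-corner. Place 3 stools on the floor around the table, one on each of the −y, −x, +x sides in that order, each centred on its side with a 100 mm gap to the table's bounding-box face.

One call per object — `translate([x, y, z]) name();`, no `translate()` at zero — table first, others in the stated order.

table();
translate([0, 0, 755]) door_frame();
translate([646, -361, 0]) stool();
translate([-353, 146, 0]) stool();
translate([1645, 146, 0]) stool();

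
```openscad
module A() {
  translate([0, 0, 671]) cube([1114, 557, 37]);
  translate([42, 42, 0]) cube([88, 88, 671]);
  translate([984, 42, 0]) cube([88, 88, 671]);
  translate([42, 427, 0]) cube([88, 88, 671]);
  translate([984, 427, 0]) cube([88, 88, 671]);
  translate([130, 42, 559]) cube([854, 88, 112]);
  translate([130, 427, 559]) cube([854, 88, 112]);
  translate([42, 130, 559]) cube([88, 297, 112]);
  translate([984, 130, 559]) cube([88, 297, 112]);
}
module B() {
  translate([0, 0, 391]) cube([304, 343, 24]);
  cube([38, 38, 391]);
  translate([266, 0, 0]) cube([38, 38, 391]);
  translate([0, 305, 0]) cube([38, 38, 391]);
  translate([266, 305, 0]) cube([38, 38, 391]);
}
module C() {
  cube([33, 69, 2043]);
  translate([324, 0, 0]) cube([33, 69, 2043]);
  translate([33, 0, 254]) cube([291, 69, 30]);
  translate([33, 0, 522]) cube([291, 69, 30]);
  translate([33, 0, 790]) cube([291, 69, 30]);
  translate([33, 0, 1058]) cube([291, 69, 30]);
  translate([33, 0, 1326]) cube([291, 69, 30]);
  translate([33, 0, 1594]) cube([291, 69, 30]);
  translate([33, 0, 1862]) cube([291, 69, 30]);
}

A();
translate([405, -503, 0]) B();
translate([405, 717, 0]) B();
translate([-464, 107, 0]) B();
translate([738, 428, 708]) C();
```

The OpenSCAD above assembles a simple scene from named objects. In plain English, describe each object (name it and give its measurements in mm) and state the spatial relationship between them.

A is a table: top 1114 mm (x) × 557 mm (y), 37 mm thick, upper face at z = 708 mm, on four 88×88 mm square legs, each inset 42 mm from the nearest pair of top edges, running from z = 0 to the bottom of the top. Four apron rails, 88 mm thick and 112 mm tall, run between adjacent legs with their top edges flush with the underside of the top and their outer faces flush with the legs' outer faces.

B is a four-legged stool. The seat is 304×343 mm, 24 mm thick, top at z = 415 mm. It stands on four square legs, each 38×38 mm in cross-section, from z = 0 to the seat underside, each flush with a corner of the seat.

C is a straight ladder. Two 33×69 mm vertical rails, 2043 mm tall, stand 357 mm apart (outside-to-outside) with their front faces coplanar on the −y side. 7 rungs, each 69 mm deep and 30 mm tall, span between the inner faces of the rails, front faces flush with the rails. The lowest rung's underside is at z = 254 mm and rungs are spaced 268 mm apart (underside to underside).

Three stools sit around the table at the −y, +y, −x sides. The ladder is on top of the table.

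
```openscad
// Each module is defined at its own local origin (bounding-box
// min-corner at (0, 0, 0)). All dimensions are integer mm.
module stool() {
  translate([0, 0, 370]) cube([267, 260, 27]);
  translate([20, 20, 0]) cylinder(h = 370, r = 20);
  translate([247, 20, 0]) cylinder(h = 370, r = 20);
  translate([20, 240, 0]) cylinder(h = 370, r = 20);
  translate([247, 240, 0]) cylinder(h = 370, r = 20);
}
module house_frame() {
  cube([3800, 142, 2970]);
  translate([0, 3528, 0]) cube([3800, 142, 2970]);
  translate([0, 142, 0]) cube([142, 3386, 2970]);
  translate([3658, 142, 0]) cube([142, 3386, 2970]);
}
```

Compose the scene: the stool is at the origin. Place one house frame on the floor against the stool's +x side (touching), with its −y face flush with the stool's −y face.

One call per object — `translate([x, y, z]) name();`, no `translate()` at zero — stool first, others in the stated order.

stool();
translate([267, 0, 0]) house_frame();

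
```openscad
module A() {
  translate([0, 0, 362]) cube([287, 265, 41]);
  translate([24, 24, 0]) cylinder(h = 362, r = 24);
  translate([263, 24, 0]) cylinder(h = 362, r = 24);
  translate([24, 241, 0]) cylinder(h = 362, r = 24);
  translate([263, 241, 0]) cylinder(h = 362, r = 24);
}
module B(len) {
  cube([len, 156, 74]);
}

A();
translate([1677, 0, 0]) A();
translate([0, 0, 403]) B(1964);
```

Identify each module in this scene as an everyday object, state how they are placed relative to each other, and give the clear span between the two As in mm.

A is a stool. B is a beam. A beam spans the tops of two stools. The clear span between the two stools is 1390 mm.

Second stool starts at x = 1677; first ends at x = 287; clear span = 1677 − 287 = 1390 mm.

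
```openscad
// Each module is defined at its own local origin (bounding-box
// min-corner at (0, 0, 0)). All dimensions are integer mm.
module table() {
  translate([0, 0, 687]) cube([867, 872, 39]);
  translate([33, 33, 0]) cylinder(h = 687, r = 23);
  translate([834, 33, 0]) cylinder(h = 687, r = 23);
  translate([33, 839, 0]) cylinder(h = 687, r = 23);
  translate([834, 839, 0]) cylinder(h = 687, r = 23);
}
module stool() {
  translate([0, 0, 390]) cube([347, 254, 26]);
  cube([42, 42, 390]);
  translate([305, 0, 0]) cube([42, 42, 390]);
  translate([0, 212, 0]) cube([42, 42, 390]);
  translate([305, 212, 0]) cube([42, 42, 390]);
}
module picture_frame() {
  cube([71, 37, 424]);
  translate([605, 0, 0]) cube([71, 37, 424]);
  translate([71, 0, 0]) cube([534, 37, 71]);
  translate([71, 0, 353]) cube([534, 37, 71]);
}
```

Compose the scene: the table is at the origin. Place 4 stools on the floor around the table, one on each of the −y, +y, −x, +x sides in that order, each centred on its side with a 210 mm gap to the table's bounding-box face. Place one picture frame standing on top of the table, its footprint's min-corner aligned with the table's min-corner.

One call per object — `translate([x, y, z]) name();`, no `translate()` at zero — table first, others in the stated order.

table();
translate([260, -464, 0]) stool();
translate([260, 1082, 0]) stool();
translate([-557, 309, 0]) stool();
translate([1077, 309, 0]) stool();
translate([0, 0, 726]) picture_frame();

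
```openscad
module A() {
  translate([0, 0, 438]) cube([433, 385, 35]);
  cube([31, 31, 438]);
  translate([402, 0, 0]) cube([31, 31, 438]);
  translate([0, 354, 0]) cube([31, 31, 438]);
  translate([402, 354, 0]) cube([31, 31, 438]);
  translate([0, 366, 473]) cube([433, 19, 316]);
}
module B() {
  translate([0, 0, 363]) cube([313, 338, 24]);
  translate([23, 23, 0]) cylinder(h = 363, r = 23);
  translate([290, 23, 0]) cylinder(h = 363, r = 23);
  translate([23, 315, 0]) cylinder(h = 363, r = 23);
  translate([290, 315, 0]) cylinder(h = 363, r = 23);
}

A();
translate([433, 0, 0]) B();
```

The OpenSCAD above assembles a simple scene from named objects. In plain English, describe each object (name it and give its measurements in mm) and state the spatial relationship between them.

A is a chair: 433×385 mm seat, 35 mm thick, top at z = 473 mm, on four 31 mm square corner legs flush with the seat edges. A 19 mm thick backrest slab spans the full seat width, extending 316 mm above the seat top, its back face flush with the seat's +y edge.

B is a four-legged stool. The seat is a 313×338×24 mm slab whose top surface is at z = 387 mm; four round legs, each 46 mm in diameter, run from the floor (z = 0) to the underside of the seat, each leg's axis is inset half a diameter from the nearest pair of seat edges (so the leg's bounding box is flush with the corner).

The stool is against the chair's +x side, with their −y faces flush.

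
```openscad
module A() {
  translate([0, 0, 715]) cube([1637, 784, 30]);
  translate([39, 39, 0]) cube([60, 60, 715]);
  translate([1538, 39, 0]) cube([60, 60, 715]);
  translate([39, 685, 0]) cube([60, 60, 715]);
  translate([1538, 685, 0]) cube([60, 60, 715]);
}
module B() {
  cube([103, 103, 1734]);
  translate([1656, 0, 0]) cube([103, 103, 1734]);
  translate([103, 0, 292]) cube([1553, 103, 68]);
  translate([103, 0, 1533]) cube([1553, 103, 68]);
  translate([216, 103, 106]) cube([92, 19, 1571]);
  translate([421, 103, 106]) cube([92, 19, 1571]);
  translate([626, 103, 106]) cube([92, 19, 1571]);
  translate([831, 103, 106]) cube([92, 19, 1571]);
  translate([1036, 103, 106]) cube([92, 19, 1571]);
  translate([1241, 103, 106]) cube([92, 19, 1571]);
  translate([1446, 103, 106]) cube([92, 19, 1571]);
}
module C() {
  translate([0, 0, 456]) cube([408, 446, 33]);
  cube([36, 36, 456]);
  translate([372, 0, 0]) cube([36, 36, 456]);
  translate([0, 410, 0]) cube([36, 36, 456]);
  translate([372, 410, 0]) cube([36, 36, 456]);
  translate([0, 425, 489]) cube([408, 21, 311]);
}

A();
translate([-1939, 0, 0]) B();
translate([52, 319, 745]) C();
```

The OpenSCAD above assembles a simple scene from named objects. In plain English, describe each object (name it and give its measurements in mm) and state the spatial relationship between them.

A is a rectangular dining table. The top is 1637×784×30 mm with its upper surface at z = 745 mm. It stands on four 60×60 mm square legs, each inset 39 mm from the nearest pair of top edges, running from the floor to the underside of the top.

B is a fence section. Two 103×103 mm posts, 1734 mm tall, stand on the floor with a clear span of 1553 mm between their inner faces. Two horizontal rails of 103×68 mm section span the gap between the posts with their undersides at z = 292 mm and z = 1533 mm, flush with the posts' −y face. 7 pickets, each 92 mm wide, 19 mm thick and 1571 mm tall, are fixed to the +y face of the rails with their bottoms at z = 106 mm, evenly spaced across the span with equal gaps (rounded down to the nearest mm) at the −x end and between each pair — any rounding remainder accumulates at the +x end.

C is a chair: 408×446 mm seat, 33 mm thick, top at z = 489 mm, on four 36 mm square corner legs flush with the seat edges. A 21 mm thick backrest slab spans the full seat width, extending 311 mm above the seat top, its back face flush with the seat's +y edge.

The fence section is on the floor beside the table on its −x side. The chair is on top of the table.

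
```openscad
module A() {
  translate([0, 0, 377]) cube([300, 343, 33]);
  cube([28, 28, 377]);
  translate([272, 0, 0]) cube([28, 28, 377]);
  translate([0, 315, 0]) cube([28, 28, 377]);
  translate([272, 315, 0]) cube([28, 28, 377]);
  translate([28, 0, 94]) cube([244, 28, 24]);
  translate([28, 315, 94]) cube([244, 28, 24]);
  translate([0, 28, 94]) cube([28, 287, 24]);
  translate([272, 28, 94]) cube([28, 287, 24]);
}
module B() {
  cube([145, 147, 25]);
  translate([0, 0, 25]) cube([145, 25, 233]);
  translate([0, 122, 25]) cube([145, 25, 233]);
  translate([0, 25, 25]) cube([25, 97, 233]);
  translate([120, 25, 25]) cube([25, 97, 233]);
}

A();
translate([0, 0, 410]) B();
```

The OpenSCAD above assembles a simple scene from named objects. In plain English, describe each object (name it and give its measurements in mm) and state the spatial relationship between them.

A is a simple wooden stool: a rectangular seat 300 mm (x) by 343 mm (y), 33 mm thick, top face at z = 410 mm, on four square legs, each 28×28 mm in cross-section. The legs rest on z = 0, each flush with a corner of the seat. Four stretchers, 28 mm wide and 24 mm tall, connect adjacent legs with their undersides at z = 94 mm, each running between the inner faces of the legs it joins and aligned with the legs' outer faces on the other axis.

B is an open-topped rectangular box: outside dimensions 145×147×258 mm, with a uniform wall and base thickness of 25 mm. The base is a full 145×147 slab on the floor; four walls sit on top of the base. The front and back walls (the −y and +y sides) span the full width; the two side walls fit between them.

The open box is on top of the stool.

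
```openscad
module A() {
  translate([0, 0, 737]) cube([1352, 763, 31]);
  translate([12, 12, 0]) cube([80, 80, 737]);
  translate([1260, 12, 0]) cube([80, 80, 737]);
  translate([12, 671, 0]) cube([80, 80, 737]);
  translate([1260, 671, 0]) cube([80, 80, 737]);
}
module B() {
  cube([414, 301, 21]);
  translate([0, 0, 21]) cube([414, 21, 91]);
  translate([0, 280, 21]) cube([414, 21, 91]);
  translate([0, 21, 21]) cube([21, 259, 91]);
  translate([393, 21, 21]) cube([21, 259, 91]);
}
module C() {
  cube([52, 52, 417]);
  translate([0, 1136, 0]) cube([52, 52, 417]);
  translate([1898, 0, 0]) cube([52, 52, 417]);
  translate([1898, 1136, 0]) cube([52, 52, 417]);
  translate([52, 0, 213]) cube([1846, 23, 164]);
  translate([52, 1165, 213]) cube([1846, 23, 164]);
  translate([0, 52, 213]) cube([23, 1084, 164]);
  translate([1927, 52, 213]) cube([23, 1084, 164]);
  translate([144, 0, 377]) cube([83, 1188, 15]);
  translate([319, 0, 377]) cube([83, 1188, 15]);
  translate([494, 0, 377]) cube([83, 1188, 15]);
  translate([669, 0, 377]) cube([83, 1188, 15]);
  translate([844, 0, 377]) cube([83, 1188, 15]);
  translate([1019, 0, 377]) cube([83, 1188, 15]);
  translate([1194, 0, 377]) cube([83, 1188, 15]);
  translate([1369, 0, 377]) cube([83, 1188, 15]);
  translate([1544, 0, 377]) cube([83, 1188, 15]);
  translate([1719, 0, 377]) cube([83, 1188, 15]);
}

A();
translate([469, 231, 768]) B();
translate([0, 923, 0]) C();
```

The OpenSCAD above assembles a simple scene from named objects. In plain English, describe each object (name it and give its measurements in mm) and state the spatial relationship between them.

A is a table with a 1352×763 mm rectangular top, 31 mm thick, top surface at z = 768 mm, supported by four 80×80 mm square legs, each inset 12 mm from the nearest pair of top edges, running from the floor.

B is an open storage box with external size 414×301×112 mm and wall thickness 21 mm (the base is also 21 mm thick). The base covers the whole footprint; the four walls stand on the base, with the y-facing walls full-width and the x-facing walls fitting between their inner faces.

C is a bed frame 1950 mm long (x) by 1188 mm wide (y). Four 52×52 mm corner posts, 417 mm tall, at the corners of the footprint. Four rails of 23 mm thickness and 164 mm height run between adjacent posts with their undersides at z = 213 mm, their outer faces flush with the outside of the frame (the two x-running rails run between the posts' inner faces; the two y-running rails run between the posts' inner faces). 10 slats, each 83 mm wide (x) and 15 mm thick, lie across the top of the two x-running rails, running the full 1188 mm width of the frame in y; the slats are evenly spaced along x between the inner faces of the end posts with equal gaps (rounded down to the nearest mm) at the −x end and between each pair — any rounding remainder accumulates at the +x end.

The open box is on top of the table, centred. The bed frame is on the floor beside the table on its +y side.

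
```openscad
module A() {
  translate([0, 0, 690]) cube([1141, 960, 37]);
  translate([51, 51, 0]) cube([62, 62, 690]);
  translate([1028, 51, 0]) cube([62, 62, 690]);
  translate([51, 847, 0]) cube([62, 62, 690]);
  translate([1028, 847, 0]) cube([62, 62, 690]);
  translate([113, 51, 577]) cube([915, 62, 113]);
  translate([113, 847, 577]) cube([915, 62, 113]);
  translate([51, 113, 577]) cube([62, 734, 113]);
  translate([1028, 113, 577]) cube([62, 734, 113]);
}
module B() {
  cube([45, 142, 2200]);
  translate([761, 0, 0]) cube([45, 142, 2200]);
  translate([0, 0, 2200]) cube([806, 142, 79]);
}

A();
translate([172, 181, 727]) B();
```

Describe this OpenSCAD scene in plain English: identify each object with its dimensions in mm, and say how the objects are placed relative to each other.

A is a table with a 1141×960 mm rectangular top, 37 mm thick, top surface at z = 727 mm, supported by four 62×62 mm square legs, each inset 51 mm from the nearest pair of top edges, running from the floor. Four apron rails, 62 mm thick and 113 mm tall, run between adjacent legs with their top edges flush with the underside of the top and their outer faces flush with the legs' outer faces.

B is a rectangular door frame: two vertical jambs of 45×142 mm section, 2200 mm tall, with a clear opening 716 mm wide between their inner faces. A header 79 mm tall and 142 mm deep lies on top of the jambs and spans the full outside width.

The door frame is on top of the table.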